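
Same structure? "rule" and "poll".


Pattern of "rule": [0, 1, 2, 3]
Pattern of "poll": [0, 1, 2, 2]
Patterns do not match
Same pattern = No


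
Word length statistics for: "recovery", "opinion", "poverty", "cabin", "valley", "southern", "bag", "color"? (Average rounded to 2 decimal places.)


Lengths: "recovery"=8, "opinion"=7, "poverty"=7, "cabin"=5, "valley"=6, "southern"=8, "bag"=3, "color"=5
Sum = 49, Count = 8
Average = 49/8 = 6.13
= avg=6.13, min=3, max=8


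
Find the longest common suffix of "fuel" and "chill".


Word 1: "fuel"
Word 2: "chill"
Comparing from end:
  Pos -1: 'l' == 'l'
  Pos -2: 'e' != 'l' (stop)
LCS = "l" (length 1)


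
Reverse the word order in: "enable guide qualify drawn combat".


Original: "enable guide qualify drawn combat"
Words (1..n): enable | guide | qualify | drawn | combat
Reversed (n..1): combat | drawn | qualify | guide | enable
Result = "combat drawn qualify guide enable"


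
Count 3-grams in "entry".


Word: "entry" (length 5)
Number of 3-grams = length - 3 + 1 = 5 - 3 + 1
= 3


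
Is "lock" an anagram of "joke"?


Word 1: "joke" → sorted: ejko
Word 2: "lock" → sorted: cklo
Same letters? ejko != cklo
Anagram = No


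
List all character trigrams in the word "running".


Word: "running" (length 7)
Number of trigrams = 7 - 3 + 1 = 5
  Position 0: "run"
  Position 1: "unn"
  Position 2: "nni"
  Position 3: "nin"
  Position 4: "ing"
Trigrams = "run", "unn", "nni", "nin", "ing"


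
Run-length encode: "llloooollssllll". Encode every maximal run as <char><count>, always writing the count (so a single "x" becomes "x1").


String: "llloooollssllll"
Scanning for consecutive runs:
  'l' x 3
  'o' x 4
  'l' x 2
  's' x 2
  'l' x 4
RLE = "l3o4l2s2l4"


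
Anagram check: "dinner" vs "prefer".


Word 1: "dinner" → sorted: deinnr
Word 2: "prefer" → sorted: eefprr
Same letters? deinnr != eefprr
Anagram = No


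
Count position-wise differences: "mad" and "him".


Comparing character by character (same length = 3):
  Pos 0: 'm' vs 'h' !=
  Pos 1: 'a' vs 'i' !=
  Pos 2: 'd' vs 'm' !=
Hamming distance = 3


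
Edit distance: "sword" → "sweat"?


Word 1: "sword" (length 5)
Word 2: "sweat" (length 5)
One optimal edit sequence (insert/delete/substitute each cost 1):
  1. keep 's'
  2. keep 'w'
  3. substitute 'o' -> 'e'  (+1)
  4. substitute 'r' -> 'a'  (+1)
  5. substitute 'd' -> 't'  (+1)
Total edit operations: 3
Edit distance = 3


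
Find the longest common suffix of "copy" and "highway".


Word 1: "copy"
Word 2: "highway"
Comparing from end:
  Pos -1: 'y' == 'y'
  Pos -2: 'p' != 'a' (stop)
LCS = "y" (length 1)


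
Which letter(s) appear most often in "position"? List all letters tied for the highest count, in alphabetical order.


Word: "position"
Letter counts:
  'i': 2
  'n': 1
  'o': 2
  'p': 1
  's': 1
  't': 1
Maximum count = 2
Most frequent = 'i', 'o' (2 times each)


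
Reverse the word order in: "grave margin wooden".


Original: "grave margin wooden"
Words (1..n): grave | margin | wooden
Reversed (n..1): wooden | margin | grave
Result = "wooden margin grave"


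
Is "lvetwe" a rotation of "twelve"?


Word: "twelve", Candidate: "lvetwe"
Method: check if candidate is substring of word+word
"twelvetwelve" contains "lvetwe"? Yes
Is rotation = Yes


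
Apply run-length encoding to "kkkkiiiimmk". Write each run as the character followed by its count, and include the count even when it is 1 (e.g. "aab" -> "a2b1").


String: "kkkkiiiimmk"
Scanning for consecutive runs:
  'k' x 4
  'i' x 4
  'm' x 2
  'k' x 1
RLE = "k4i4m2k1"


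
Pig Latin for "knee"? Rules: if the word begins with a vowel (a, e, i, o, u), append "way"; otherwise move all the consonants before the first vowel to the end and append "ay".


Word: "knee"
Starts with consonant(s) → move to end, add 'ay'
Consonant cluster: "kn"
Pig Latin = "eeknay"


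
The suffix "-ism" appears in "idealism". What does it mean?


Suffix: -ism
Example: idealism = ideal + -ism
Meaning = belief / practice


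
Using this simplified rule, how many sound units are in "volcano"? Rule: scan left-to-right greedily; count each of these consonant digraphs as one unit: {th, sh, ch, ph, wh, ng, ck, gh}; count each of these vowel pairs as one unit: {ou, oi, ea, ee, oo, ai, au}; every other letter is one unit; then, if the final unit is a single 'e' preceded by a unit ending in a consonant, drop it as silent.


Word: "volcano" (7 letters)
Left-to-right scan:
  [1] 'v' (letter)
  [2] 'o' (letter)
  [3] 'l' (letter)
  [4] 'c' (letter)
  [5] 'a' (letter)
  [6] 'n' (letter)
  [7] 'o' (letter)
Units from scan: 7
Sound units = 7 units


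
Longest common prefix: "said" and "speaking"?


Word 1: "said"
Word 2: "speaking"
Comparing from start:
  Pos 0: 's' == 's'
  Pos 1: 'a' != 'p' (stop)
LCP = "s" (length 1)


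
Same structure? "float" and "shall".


Pattern of "float": [0, 1, 2, 3, 4]
Pattern of "shall": [0, 1, 2, 3, 3]
Patterns do not match
Same pattern = No


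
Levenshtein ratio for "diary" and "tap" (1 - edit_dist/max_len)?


Word 1: "diary" (length 5)
Word 2: "tap" (length 3)
One optimal edit sequence:
  1. delete 'd'  (+1)
  2. substitute 'i' -> 't'  (+1)
  3. keep 'a'
  4. delete 'r'  (+1)
  5. substitute 'y' -> 'p'  (+1)
Edit distance = 4
Max length = max(5, 3) = 5
Similarity = 1 - 4/5
= 0.2000


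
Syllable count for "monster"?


Word: "monster"
Syllable breakdown: mon / ster
Counting: 2 parts
= 2 syllables


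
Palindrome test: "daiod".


Word: "daiod"
Reversed: "doiad"
Forward == Backward? daiod != doiad
Palindrome = No


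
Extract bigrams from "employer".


Word: "employer" (length 8)
Number of bigrams = 8 - 2 + 1 = 7
  Position 0: "em"
  Position 1: "mp"
  Position 2: "pl"
  Position 3: "lo"
  Position 4: "oy"
  Position 5: "ye"
  Position 6: "er"
Bigrams = "em", "mp", "pl", "lo", "oy", "ye", "er"


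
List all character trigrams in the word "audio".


Word: "audio" (length 5)
Number of trigrams = 5 - 3 + 1 = 3
  Position 0: "aud"
  Position 1: "udi"
  Position 2: "dio"
Trigrams = "aud", "udi", "dio"


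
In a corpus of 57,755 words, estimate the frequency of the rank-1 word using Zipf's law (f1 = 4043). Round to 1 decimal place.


Zipf's law: f(r) = f(1) / r
f(1) = 4043
f(1) = 4043 / 1
= 4043.0 occurrences


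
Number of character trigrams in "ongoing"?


Word: "ongoing" (length 7)
Number of 3-grams = length - 3 + 1 = 7 - 3 + 1
= 5


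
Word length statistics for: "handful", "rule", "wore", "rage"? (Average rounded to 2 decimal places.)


Lengths: "handful"=7, "rule"=4, "wore"=4, "rage"=4
Sum = 19, Count = 4
Average = 19/4 = 4.75
= avg=4.75, min=4, max=7


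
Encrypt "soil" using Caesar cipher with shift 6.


Word: "soil"
Shift: 6
Each letter → (letter + shift) mod 26:
  's' (18) + 6 = 24 → 'y'
  'o' (14) + 6 = 20 → 'u'
  'i' (8) + 6 = 14 → 'o'
  'l' (11) + 6 = 17 → 'r'
Result = "yuor"


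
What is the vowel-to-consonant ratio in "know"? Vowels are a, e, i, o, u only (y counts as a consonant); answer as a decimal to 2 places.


Word: "know"
Vowels (a,e,i,o,u): 1
Consonants: 3
Ratio = 1/3
= 0.33


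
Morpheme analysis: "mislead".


Word: "mislead"
Morphemes: mis- / lead
Each morpheme carries meaning
= 2 morphemes


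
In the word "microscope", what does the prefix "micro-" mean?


Prefix: micro-
Example: microscope (micro- + scope)
Meaning = small


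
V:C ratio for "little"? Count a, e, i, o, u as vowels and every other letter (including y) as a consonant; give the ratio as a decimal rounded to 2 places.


Word: "little"
Vowels (a,e,i,o,u): 2
Consonants: 4
Ratio = 2/4
= 0.50


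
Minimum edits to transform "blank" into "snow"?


Word 1: "blank" (length 5)
Word 2: "snow" (length 4)
One optimal edit sequence (insert/delete/substitute each cost 1):
  1. delete 'b'  (+1)
  2. substitute 'l' -> 's'  (+1)
  3. substitute 'a' -> 'n'  (+1)
  4. substitute 'n' -> 'o'  (+1)
  5. substitute 'k' -> 'w'  (+1)
Total edit operations: 5
Edit distance = 5


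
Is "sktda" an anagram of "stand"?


Word 1: "stand" → sorted: adnst
Word 2: "sktda" → sorted: adkst
Same letters? adnst != adkst
Anagram = No


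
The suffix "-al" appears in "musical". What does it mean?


Suffix: -al
As in: musical -> music + -al
Meaning = relating to


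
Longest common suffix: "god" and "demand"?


Word 1: "god"
Word 2: "demand"
Comparing from end:
  Pos -1: 'd' == 'd'
  Pos -2: 'o' != 'n' (stop)
LCS = "d" (length 1)


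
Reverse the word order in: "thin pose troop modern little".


Original: "thin pose troop modern little"
Words (1..n): thin | pose | troop | modern | little
Reversed (n..1): little | modern | troop | pose | thin
Result = "little modern troop pose thin"


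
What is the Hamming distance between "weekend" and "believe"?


Comparing character by character (same length = 7):
  Pos 0: 'w' vs 'b' !=
  Pos 1: 'e' vs 'e' =
  Pos 2: 'e' vs 'l' !=
  Pos 3: 'k' vs 'i' !=
  Pos 4: 'e' vs 'e' =
  Pos 5: 'n' vs 'v' !=
  Pos 6: 'd' vs 'e' !=
Hamming distance = 5


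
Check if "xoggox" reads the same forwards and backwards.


Word: "xoggox"
Reversed: "xoggox"
Forward == Backward? xoggox == xoggox
Palindrome = Yes


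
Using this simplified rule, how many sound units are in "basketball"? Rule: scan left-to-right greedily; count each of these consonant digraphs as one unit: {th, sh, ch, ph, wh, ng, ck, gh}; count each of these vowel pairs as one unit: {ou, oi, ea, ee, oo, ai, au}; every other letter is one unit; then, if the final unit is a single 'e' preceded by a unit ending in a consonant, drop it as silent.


Word: "basketball" (10 letters)
Left-to-right scan:
  1. 'b' (letter)
  2. 'a' (letter)
  3. 's' (letter)
  4. 'k' (letter)
  5. 'e' (letter)
  6. 't' (letter)
  7. 'b' (letter)
  8. 'a' (letter)
  9. 'l' (letter)
  10. 'l' (letter)
Units from scan: 10
Sound units = 10 units


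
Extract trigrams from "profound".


Word: "profound" (length 8)
Number of trigrams = 8 - 3 + 1 = 6
  Position 0: "pro"
  Position 1: "rof"
  Position 2: "ofo"
  Position 3: "fou"
  Position 4: "oun"
  Position 5: "und"
Trigrams = "pro", "rof", "ofo", "fou", "oun", "und"


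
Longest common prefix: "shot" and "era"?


Word 1: "shot"
Word 2: "era"
Comparing from start:
  Pos 0: 's' != 'e' (stop)
LCP = "" (length 0)


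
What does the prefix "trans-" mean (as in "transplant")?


Prefix: trans-
Example: transplant = trans- + plant
Meaning = across


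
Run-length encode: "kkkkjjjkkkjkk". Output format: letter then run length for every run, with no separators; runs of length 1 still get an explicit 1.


String: "kkkkjjjkkkjkk"
Scanning for consecutive runs:
  'k' x 4
  'j' x 3
  'k' x 3
  'j' x 1
  'k' x 2
RLE = "k4j3k3j1k2"


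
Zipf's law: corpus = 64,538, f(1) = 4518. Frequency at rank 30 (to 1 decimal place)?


Zipf's law: f(r) = f(1) / r
f(1) = 4518
f(30) = 4518 / 30
= 150.6 occurrences


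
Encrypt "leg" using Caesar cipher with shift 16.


Word: "leg"
Shift: 16
Each letter → (letter + shift) mod 26:
  'l' (11) + 16 = 1 → 'b'
  'e' (4) + 16 = 20 → 'u'
  'g' (6) + 16 = 22 → 'w'
Result = "buw"


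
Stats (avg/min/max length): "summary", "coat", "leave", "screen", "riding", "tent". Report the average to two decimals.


Lengths: "summary"=7, "coat"=4, "leave"=5, "screen"=6, "riding"=6, "tent"=4
Sum = 32, Count = 6
Average = 32/6 = 5.33
= avg=5.33, min=4, max=7


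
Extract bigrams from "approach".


Word: "approach" (length 8)
Number of bigrams = 8 - 2 + 1 = 7
  Position 0: "ap"
  Position 1: "pp"
  Position 2: "pr"
  Position 3: "ro"
  Position 4: "oa"
  Position 5: "ac"
  Position 6: "ch"
Bigrams = "ap", "pp", "pr", "ro", "oa", "ac", "ch"


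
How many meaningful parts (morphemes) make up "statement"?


Word: "statement"
Morphemes: state / -ment
Each morpheme carries meaning
= 2 morphemes


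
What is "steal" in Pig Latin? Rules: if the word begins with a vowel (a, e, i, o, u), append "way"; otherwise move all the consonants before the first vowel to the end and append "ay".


Word: "steal"
Starts with consonant(s) → move to end, add 'ay'
Consonant cluster: "st"
Pig Latin = "ealstay"


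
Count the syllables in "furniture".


Word: "furniture"
Syllable breakdown: fur-ni-ture
Counting: 3 parts
= 3 syllables


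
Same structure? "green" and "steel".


Pattern of "green": [0, 1, 2, 2, 3]
Pattern of "steel": [0, 1, 2, 2, 3]
Patterns match
Same pattern = Yes


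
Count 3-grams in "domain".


Word: "domain" (length 6)
Number of 3-grams = length - 3 + 1 = 6 - 3 + 1
= 4


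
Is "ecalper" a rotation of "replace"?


Word: "replace", Candidate: "ecalper"
Method: check if candidate is substring of word+word
"replacereplace" contains "ecalper"? No
Is rotation = No


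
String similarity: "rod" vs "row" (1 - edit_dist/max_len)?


Word 1: "rod" (length 3)
Word 2: "row" (length 3)
One optimal edit sequence:
  1. keep 'r'
  2. keep 'o'
  3. substitute 'd' -> 'w'  (+1)
Edit distance = 1
Max length = max(3, 3) = 3
Similarity = 1 - 1/3
= 0.6667


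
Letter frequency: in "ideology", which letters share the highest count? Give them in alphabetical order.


Word: "ideology"
Letter counts:
  'd': 1
  'e': 1
  'g': 1
  'i': 1
  'l': 1
  'o': 2
  'y': 1
Maximum count = 2
Most frequent = 'o' (2 times each)


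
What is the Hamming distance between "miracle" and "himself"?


Comparing character by character (same length = 7):
  Pos 0: 'm' vs 'h' !=
  Pos 1: 'i' vs 'i' =
  Pos 2: 'r' vs 'm' !=
  Pos 3: 'a' vs 's' !=
  Pos 4: 'c' vs 'e' !=
  Pos 5: 'l' vs 'l' =
  Pos 6: 'e' vs 'f' !=
Hamming distance = 5


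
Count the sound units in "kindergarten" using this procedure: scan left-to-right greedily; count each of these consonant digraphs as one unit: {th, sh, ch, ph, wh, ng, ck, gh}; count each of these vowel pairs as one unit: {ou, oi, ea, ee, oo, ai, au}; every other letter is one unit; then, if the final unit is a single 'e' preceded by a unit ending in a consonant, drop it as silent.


Word: "kindergarten" (12 letters)
Left-to-right scan:
  [1] 'k' (letter)
  [2] 'i' (letter)
  [3] 'n' (letter)
  [4] 'd' (letter)
  [5] 'e' (letter)
  [6] 'r' (letter)
  [7] 'g' (letter)
  [8] 'a' (letter)
  [9] 'r' (letter)
  [10] 't' (letter)
  [11] 'e' (letter)
  [12] 'n' (letter)
Units from scan: 12
Sound units = 12 units


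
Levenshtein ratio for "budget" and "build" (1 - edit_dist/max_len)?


Word 1: "budget" (length 6)
Word 2: "build" (length 5)
One optimal edit sequence:
  1. keep 'b'
  2. keep 'u'
  3. delete 'd'  (+1)
  4. substitute 'g' -> 'i'  (+1)
  5. substitute 'e' -> 'l'  (+1)
  6. substitute 't' -> 'd'  (+1)
Edit distance = 4
Max length = max(6, 5) = 6
Similarity = 1 - 4/6
= 0.3333


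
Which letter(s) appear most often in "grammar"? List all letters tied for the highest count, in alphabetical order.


Word: "grammar"
Letter counts:
  'a': 2
  'g': 1
  'm': 2
  'r': 2
Maximum count = 2
Most frequent = 'a', 'm', 'r' (2 times each)


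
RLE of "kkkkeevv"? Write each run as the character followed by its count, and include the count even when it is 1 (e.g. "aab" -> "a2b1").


String: "kkkkeevv"
Scanning for consecutive runs:
  'k' x 4
  'e' x 2
  'v' x 2
RLE = "k4e2v2"


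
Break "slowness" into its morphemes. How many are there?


Word: "slowness"
Morphemes: slow / -ness
Each morpheme carries meaning
= 2 morphemes


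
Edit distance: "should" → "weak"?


Word 1: "should" (length 6)
Word 2: "weak" (length 4)
One optimal edit sequence (insert/delete/substitute each cost 1):
  1. delete 's'  (+1)
  2. delete 'h'  (+1)
  3. substitute 'o' -> 'w'  (+1)
  4. substitute 'u' -> 'e'  (+1)
  5. substitute 'l' -> 'a'  (+1)
  6. substitute 'd' -> 'k'  (+1)
Total edit operations: 6
Edit distance = 6


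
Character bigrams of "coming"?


Word: "coming" (length 6)
Number of bigrams = 6 - 2 + 1 = 5
  Position 0: "co"
  Position 1: "om"
  Position 2: "mi"
  Position 3: "in"
  Position 4: "ng"
Bigrams = "co", "om", "mi", "in", "ng"


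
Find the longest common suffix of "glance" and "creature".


Word 1: "glance"
Word 2: "creature"
Comparing from end:
  Pos -1: 'e' == 'e'
  Pos -2: 'c' != 'r' (stop)
LCS = "e" (length 1)


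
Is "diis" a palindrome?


Word: "diis"
Reversed: "siid"
Forward == Backward? diis != siid
Palindrome = No


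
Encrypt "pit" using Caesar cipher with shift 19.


Word: "pit"
Shift: 19
Each letter → (letter + shift) mod 26:
  'p' (15) + 19 = 8 → 'i'
  'i' (8) + 19 = 1 → 'b'
  't' (19) + 19 = 12 → 'm'
Result = "ibm"


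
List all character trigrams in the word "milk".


Word: "milk" (length 4)
Number of trigrams = 4 - 3 + 1 = 2
  Position 0: "mil"
  Position 1: "ilk"
Trigrams = "mil", "ilk"


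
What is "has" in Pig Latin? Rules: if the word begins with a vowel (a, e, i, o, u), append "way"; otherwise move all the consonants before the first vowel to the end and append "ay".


Word: "has"
Starts with consonant(s) → move to end, add 'ay'
Consonant cluster: "h"
Pig Latin = "ashay"


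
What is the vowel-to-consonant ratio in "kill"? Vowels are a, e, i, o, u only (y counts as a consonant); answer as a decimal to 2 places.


Word: "kill"
Vowels (a,e,i,o,u): 1
Consonants: 3
Ratio = 1/3
= 0.33


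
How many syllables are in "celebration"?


Word: "celebration"
Syllable breakdown: cel | e | bra | tion
Counting: 4 parts
= 4 syllables


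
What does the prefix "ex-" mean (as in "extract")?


Prefix: ex-
As in: extract -> ex- + tract
Meaning = out / former


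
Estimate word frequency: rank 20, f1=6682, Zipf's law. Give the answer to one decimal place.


Zipf's law: f(r) = f(1) / r
f(1) = 6682
f(20) = 6682 / 20
= 334.1 occurrences


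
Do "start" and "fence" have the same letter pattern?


Pattern of "start": [0, 1, 2, 3, 1]
Pattern of "fence": [0, 1, 2, 3, 1]
Patterns match
Same pattern = Yes


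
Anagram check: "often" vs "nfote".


Word 1: "often" → sorted: efnot
Word 2: "nfote" → sorted: efnot
Same letters? efnot == efnot
Anagram = Yes


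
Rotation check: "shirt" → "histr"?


Word: "shirt", Candidate: "histr"
Method: check if candidate is substring of word+word
"shirtshirt" contains "histr"? No
Is rotation = No


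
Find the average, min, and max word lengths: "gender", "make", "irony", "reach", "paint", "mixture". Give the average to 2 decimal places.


Lengths: "gender"=6, "make"=4, "irony"=5, "reach"=5, "paint"=5, "mixture"=7
Sum = 32, Count = 6
Average = 32/6 = 5.33
= avg=5.33, min=4, max=7


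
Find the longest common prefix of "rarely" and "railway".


Word 1: "rarely"
Word 2: "railway"
Comparing from start:
  Pos 0: 'r' == 'r'
  Pos 1: 'a' == 'a'
  Pos 2: 'r' != 'i' (stop)
LCP = "ra" (length 2)


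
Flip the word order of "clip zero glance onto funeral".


Original: "clip zero glance onto funeral"
Words (1..n): clip | zero | glance | onto | funeral
Reversed (n..1): funeral | onto | glance | zero | clip
Result = "funeral onto glance zero clip"


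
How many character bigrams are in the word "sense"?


Word: "sense" (length 5)
Number of 2-grams = length - 2 + 1 = 5 - 2 + 1
= 4


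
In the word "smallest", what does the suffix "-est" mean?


Suffix: -est
Example: smallest = small + -est
Meaning = most


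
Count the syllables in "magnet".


Word: "magnet"
Syllable breakdown: mag-net
Counting: 2 parts
= 2 syllables


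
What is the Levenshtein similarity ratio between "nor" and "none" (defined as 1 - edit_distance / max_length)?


Word 1: "nor" (length 3)
Word 2: "none" (length 4)
One optimal edit sequence:
  1. keep 'n'
  2. keep 'o'
  3. insert 'n'  (+1)
  4. substitute 'r' -> 'e'  (+1)
Edit distance = 2
Max length = max(3, 4) = 4
Similarity = 1 - 2/4
= 0.5000


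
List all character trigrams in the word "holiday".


Word: "holiday" (length 7)
Number of trigrams = 7 - 3 + 1 = 5
  Position 0: "hol"
  Position 1: "oli"
  Position 2: "lid"
  Position 3: "ida"
  Position 4: "day"
Trigrams = "hol", "oli", "lid", "ida", "day"


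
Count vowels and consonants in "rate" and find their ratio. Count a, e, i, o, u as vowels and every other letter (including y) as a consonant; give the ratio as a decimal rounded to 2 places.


Word: "rate"
Vowels (a,e,i,o,u): 2
Consonants: 2
Ratio = 2/2
= 1.00


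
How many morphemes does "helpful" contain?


Word: "helpful"
Morphemes: help / -ful
Each morpheme carries meaning
= 2 morphemes


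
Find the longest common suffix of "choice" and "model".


Word 1: "choice"
Word 2: "model"
Comparing from end:
  Pos -1: 'e' != 'l' (stop)
LCS = "" (length 0)


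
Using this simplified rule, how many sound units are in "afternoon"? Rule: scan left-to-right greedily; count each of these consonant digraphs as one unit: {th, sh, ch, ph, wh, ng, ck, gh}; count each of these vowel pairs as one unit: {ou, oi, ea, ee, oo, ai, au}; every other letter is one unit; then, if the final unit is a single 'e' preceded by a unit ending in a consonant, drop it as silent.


Word: "afternoon" (9 letters)
Left-to-right scan:
  1. 'a' (letter)
  2. 'f' (letter)
  3. 't' (letter)
  4. 'e' (letter)
  5. 'r' (letter)
  6. 'n' (letter)
  7. 'oo' (vowel-pair)
  8. 'n' (letter)
Units from scan: 8
Sound units = 8 units


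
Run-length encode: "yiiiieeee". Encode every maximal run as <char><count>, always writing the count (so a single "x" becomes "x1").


String: "yiiiieeee"
Scanning for consecutive runs:
  'y' x 1
  'i' x 4
  'e' x 4
RLE = "y1i4e4"


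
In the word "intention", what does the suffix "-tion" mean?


Suffix: -tion
Example: intention = intend + -tion, with a spelling change
Meaning = act or process


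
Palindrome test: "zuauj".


Word: "zuauj"
Reversed: "juauz"
Forward == Backward? zuauj != juauz
Palindrome = No


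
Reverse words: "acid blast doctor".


Original: "acid blast doctor"
Words (1..n): acid | blast | doctor
Reversed (n..1): doctor | blast | acid
Result = "doctor blast acid"


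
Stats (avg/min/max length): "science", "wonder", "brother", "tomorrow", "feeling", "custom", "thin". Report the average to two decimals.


Lengths: "science"=7, "wonder"=6, "brother"=7, "tomorrow"=8, "feeling"=7, "custom"=6, "thin"=4
Sum = 45, Count = 7
Average = 45/7 = 6.43
= avg=6.43, min=4, max=8


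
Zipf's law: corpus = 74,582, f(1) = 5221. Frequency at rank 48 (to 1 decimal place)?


Zipf's law: f(r) = f(1) / r
f(1) = 5221
f(48) = 5221 / 48
= 108.8 occurrences


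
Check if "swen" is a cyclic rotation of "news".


Word: "news", Candidate: "swen"
Method: check if candidate is substring of word+word
"newsnews" contains "swen"? No
Is rotation = No


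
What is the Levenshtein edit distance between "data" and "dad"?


Word 1: "data" (length 4)
Word 2: "dad" (length 3)
One optimal edit sequence (insert/delete/substitute each cost 1):
  1. keep 'd'
  2. keep 'a'
  3. delete 't'  (+1)
  4. substitute 'a' -> 'd'  (+1)
Total edit operations: 2
Edit distance = 2


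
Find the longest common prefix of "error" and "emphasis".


Word 1: "error"
Word 2: "emphasis"
Comparing from start:
  Pos 0: 'e' == 'e'
  Pos 1: 'r' != 'm' (stop)
LCP = "e" (length 1)


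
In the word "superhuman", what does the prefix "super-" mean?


Prefix: super-
As in: superhuman -> super- + human
Meaning = above / beyond


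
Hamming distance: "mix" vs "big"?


Comparing character by character (same length = 3):
  Pos 0: 'm' vs 'b' !=
  Pos 1: 'i' vs 'i' =
  Pos 2: 'x' vs 'g' !=
Hamming distance = 2


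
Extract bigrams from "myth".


Word: "myth" (length 4)
Number of bigrams = 4 - 2 + 1 = 3
  Position 0: "my"
  Position 1: "yt"
  Position 2: "th"
Bigrams = "my", "yt", "th"


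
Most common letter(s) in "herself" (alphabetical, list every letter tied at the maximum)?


Word: "herself"
Letter counts:
  'e': 2
  'f': 1
  'h': 1
  'l': 1
  'r': 1
  's': 1
Maximum count = 2
Most frequent = 'e' (2 times each)


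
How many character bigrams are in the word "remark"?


Word: "remark" (length 6)
Number of 2-grams = length - 2 + 1 = 6 - 2 + 1
= 5


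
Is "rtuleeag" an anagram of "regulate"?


Word 1: "regulate" → sorted: aeeglrtu
Word 2: "rtuleeag" → sorted: aeeglrtu
Same letters? aeeglrtu == aeeglrtu
Anagram = Yes


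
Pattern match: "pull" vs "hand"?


Pattern of "pull": [0, 1, 2, 2]
Pattern of "hand": [0, 1, 2, 3]
Patterns do not match
Same pattern = No


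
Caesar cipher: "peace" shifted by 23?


Word: "peace"
Shift: 23
Each letter → (letter + shift) mod 26:
  'p' (15) + 23 = 12 → 'm'
  'e' (4) + 23 = 1 → 'b'
  'a' (0) + 23 = 23 → 'x'
  'c' (2) + 23 = 25 → 'z'
  'e' (4) + 23 = 1 → 'b'
Result = "mbxzb"


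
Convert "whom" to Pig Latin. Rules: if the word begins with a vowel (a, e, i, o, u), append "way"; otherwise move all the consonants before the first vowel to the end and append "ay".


Word: "whom"
Starts with consonant(s) → move to end, add 'ay'
Consonant cluster: "wh"
Pig Latin = "omwhay"


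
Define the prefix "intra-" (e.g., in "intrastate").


Prefix: intra-
Example: intrastate (intra- + state)
Meaning = within


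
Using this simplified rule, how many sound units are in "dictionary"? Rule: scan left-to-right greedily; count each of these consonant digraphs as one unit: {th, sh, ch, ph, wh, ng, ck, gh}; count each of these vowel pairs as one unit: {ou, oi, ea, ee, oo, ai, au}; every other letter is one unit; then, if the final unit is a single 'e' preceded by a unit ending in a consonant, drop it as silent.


Word: "dictionary" (10 letters)
Left-to-right scan:
  1. 'd' (letter)
  2. 'i' (letter)
  3. 'c' (letter)
  4. 't' (letter)
  5. 'i' (letter)
  6. 'o' (letter)
  7. 'n' (letter)
  8. 'a' (letter)
  9. 'r' (letter)
  10. 'y' (letter)
Units from scan: 10
Sound units = 10 units


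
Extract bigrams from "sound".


Word: "sound" (length 5)
Number of bigrams = 5 - 2 + 1 = 4
  Position 0: "so"
  Position 1: "ou"
  Position 2: "un"
  Position 3: "nd"
Bigrams = "so", "ou", "un", "nd"


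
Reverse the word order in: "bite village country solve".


Original: "bite village country solve"
Words (1..n): bite | village | country | solve
Reversed (n..1): solve | country | village | bite
Result = "solve country village bite"


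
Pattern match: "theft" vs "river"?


Pattern of "theft": [0, 1, 2, 3, 0]
Pattern of "river": [0, 1, 2, 3, 0]
Patterns match
Same pattern = Yes


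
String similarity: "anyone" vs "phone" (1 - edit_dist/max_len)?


Word 1: "anyone" (length 6)
Word 2: "phone" (length 5)
One optimal edit sequence:
  1. delete 'a'  (+1)
  2. substitute 'n' -> 'p'  (+1)
  3. substitute 'y' -> 'h'  (+1)
  4. keep 'o'
  5. keep 'n'
  6. keep 'e'
Edit distance = 3
Max length = max(6, 5) = 6
Similarity = 1 - 3/6
= 0.5000


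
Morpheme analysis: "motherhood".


Word: "motherhood"
Morphemes: mother | -hood
Each morpheme carries meaning
= 2 morphemes


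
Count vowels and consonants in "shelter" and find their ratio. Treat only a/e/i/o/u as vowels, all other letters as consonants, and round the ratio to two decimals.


Word: "shelter"
Vowels (a,e,i,o,u): 2
Consonants: 5
Ratio = 2/5
= 0.40


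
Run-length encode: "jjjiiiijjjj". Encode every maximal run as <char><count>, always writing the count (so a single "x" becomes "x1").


String: "jjjiiiijjjj"
Scanning for consecutive runs:
  'j' x 3
  'i' x 4
  'j' x 4
RLE = "j3i4j4"


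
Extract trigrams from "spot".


Word: "spot" (length 4)
Number of trigrams = 4 - 3 + 1 = 2
  Position 0: "spo"
  Position 1: "pot"
Trigrams = "spo", "pot"


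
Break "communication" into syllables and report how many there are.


Word: "communication"
Syllable breakdown: com | mu | ni | ca | tion
Counting: 5 parts
= 5 syllables


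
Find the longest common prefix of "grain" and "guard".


Word 1: "grain"
Word 2: "guard"
Comparing from start:
  Pos 0: 'g' == 'g'
  Pos 1: 'r' != 'u' (stop)
LCP = "g" (length 1)


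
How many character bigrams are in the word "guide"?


Word: "guide" (length 5)
Number of 2-grams = length - 2 + 1 = 5 - 2 + 1
= 4


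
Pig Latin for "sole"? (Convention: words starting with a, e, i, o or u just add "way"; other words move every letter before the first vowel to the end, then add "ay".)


Word: "sole"
Starts with consonant(s) → move to end, add 'ay'
Consonant cluster: "s"
Pig Latin = "olesay"


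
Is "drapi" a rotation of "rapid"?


Word: "rapid", Candidate: "drapi"
Method: check if candidate is substring of word+word
"rapidrapid" contains "drapi"? Yes
Is rotation = Yes


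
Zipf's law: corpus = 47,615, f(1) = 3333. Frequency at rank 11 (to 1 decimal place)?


Zipf's law: f(r) = f(1) / r
f(1) = 3333
f(11) = 3333 / 11
= 303.0 occurrences


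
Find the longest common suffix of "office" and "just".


Word 1: "office"
Word 2: "just"
Comparing from end:
  Pos -1: 'e' != 't' (stop)
LCS = "" (length 0)


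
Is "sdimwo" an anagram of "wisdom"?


Word 1: "wisdom" → sorted: dimosw
Word 2: "sdimwo" → sorted: dimosw
Same letters? dimosw == dimosw
Anagram = Yes


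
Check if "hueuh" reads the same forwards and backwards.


Word: "hueuh"
Reversed: "hueuh"
Forward == Backward? hueuh == hueuh
Palindrome = Yes


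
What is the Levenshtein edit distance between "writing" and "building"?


Word 1: "writing" (length 7)
Word 2: "building" (length 8)
One optimal edit sequence (insert/delete/substitute each cost 1):
  1. substitute 'w' -> 'b'  (+1)
  2. substitute 'r' -> 'u'  (+1)
  3. keep 'i'
  4. insert 'l'  (+1)
  5. substitute 't' -> 'd'  (+1)
  6. keep 'i'
  7. keep 'n'
  8. keep 'g'
Total edit operations: 4
Edit distance = 4


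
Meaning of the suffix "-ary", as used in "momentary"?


Suffix: -ary
Example: momentary (moment + -ary)
Meaning = relating to


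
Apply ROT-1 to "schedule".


Word: "schedule"
Shift: 1
Each letter → (letter + shift) mod 26:
  's' (18) + 1 = 19 → 't'
  'c' (2) + 1 = 3 → 'd'
  'h' (7) + 1 = 8 → 'i'
  'e' (4) + 1 = 5 → 'f'
  'd' (3) + 1 = 4 → 'e'
  'u' (20) + 1 = 21 → 'v'
  'l' (11) + 1 = 12 → 'm'
  'e' (4) + 1 = 5 → 'f'
Result = "tdifevmf"


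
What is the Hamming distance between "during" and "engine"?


Comparing character by character (same length = 6):
  Pos 0: 'd' vs 'e' !=
  Pos 1: 'u' vs 'n' !=
  Pos 2: 'r' vs 'g' !=
  Pos 3: 'i' vs 'i' =
  Pos 4: 'n' vs 'n' =
  Pos 5: 'g' vs 'e' !=
Hamming distance = 4


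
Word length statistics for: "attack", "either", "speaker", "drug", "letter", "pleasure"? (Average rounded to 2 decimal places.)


Lengths: "attack"=6, "either"=6, "speaker"=7, "drug"=4, "letter"=6, "pleasure"=8
Sum = 37, Count = 6
Average = 37/6 = 6.17
= avg=6.17, min=4, max=8


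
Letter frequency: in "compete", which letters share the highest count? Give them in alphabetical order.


Word: "compete"
Letter counts:
  'c': 1
  'e': 2
  'm': 1
  'o': 1
  'p': 1
  't': 1
Maximum count = 2
Most frequent = 'e' (2 times each)


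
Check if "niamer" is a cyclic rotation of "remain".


Word: "remain", Candidate: "niamer"
Method: check if candidate is substring of word+word
"remainremain" contains "niamer"? No
Is rotation = No


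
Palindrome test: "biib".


Word: "biib"
Reversed: "biib"
Forward == Backward? biib == biib
Palindrome = Yes


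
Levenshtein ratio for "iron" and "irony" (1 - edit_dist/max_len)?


Word 1: "iron" (length 4)
Word 2: "irony" (length 5)
One optimal edit sequence:
  1. keep 'i'
  2. keep 'r'
  3. keep 'o'
  4. keep 'n'
  5. insert 'y'  (+1)
Edit distance = 1
Max length = max(4, 5) = 5
Similarity = 1 - 1/5
= 0.8000


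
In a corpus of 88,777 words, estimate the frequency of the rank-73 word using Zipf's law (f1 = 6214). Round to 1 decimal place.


Zipf's law: f(r) = f(1) / r
f(1) = 6214
f(73) = 6214 / 73
= 85.1 occurrences


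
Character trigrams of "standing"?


Word: "standing" (length 8)
Number of trigrams = 8 - 3 + 1 = 6
  Position 0: "sta"
  Position 1: "tan"
  Position 2: "and"
  Position 3: "ndi"
  Position 4: "din"
  Position 5: "ing"
Trigrams = "sta", "tan", "and", "ndi", "din", "ing"


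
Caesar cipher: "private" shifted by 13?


Word: "private"
Shift: 13
Each letter → (letter + shift) mod 26:
  'p' (15) + 13 = 2 → 'c'
  'r' (17) + 13 = 4 → 'e'
  'i' (8) + 13 = 21 → 'v'
  'v' (21) + 13 = 8 → 'i'
  'a' (0) + 13 = 13 → 'n'
  't' (19) + 13 = 6 → 'g'
  'e' (4) + 13 = 17 → 'r'
Result = "cevingr"


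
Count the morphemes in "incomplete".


Word: "incomplete"
Morphemes: in- + complete
Each morpheme carries meaning
= 2 morphemes


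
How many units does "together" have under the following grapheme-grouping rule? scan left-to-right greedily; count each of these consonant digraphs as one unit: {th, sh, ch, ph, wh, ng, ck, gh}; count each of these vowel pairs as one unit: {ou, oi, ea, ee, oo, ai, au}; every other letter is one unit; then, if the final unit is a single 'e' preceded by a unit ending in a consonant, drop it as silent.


Word: "together" (8 letters)
Left-to-right scan:
  1. 't' (letter)
  2. 'o' (letter)
  3. 'g' (letter)
  4. 'e' (letter)
  5. 'th' (digraph)
  6. 'e' (letter)
  7. 'r' (letter)
Units from scan: 7
Sound units = 7 units


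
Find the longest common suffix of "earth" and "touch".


Word 1: "earth"
Word 2: "touch"
Comparing from end:
  Pos -1: 'h' == 'h'
  Pos -2: 't' != 'c' (stop)
LCS = "h" (length 1)


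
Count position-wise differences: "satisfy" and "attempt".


Comparing character by character (same length = 7):
  Pos 0: 's' vs 'a' !=
  Pos 1: 'a' vs 't' !=
  Pos 2: 't' vs 't' =
  Pos 3: 'i' vs 'e' !=
  Pos 4: 's' vs 'm' !=
  Pos 5: 'f' vs 'p' !=
  Pos 6: 'y' vs 't' !=
Hamming distance = 6


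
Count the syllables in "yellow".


Word: "yellow"
Syllable breakdown: yel / low
Counting: 2 parts
= 2 syllables


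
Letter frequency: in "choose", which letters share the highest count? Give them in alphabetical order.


Word: "choose"
Letter counts:
  'c': 1
  'e': 1
  'h': 1
  'o': 2
  's': 1
Maximum count = 2
Most frequent = 'o' (2 times each)


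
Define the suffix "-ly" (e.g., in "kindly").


Suffix: -ly
Example: kindly = kind + -ly
Meaning = in a manner


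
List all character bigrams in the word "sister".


Word: "sister" (length 6)
Number of bigrams = 6 - 2 + 1 = 5
  Position 0: "si"
  Position 1: "is"
  Position 2: "st"
  Position 3: "te"
  Position 4: "er"
Bigrams = "si", "is", "st", "te", "er"


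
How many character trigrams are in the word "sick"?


Word: "sick" (length 4)
Number of 3-grams = length - 3 + 1 = 4 - 3 + 1
= 2


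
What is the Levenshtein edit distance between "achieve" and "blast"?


Word 1: "achieve" (length 7)
Word 2: "blast" (length 5)
One optimal edit sequence (insert/delete/substitute each cost 1):
  1. delete 'a'  (+1)
  2. delete 'c'  (+1)
  3. substitute 'h' -> 'b'  (+1)
  4. substitute 'i' -> 'l'  (+1)
  5. substitute 'e' -> 'a'  (+1)
  6. substitute 'v' -> 's'  (+1)
  7. substitute 'e' -> 't'  (+1)
Total edit operations: 7
Edit distance = 7


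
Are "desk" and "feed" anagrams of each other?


Word 1: "desk" → sorted: deks
Word 2: "feed" → sorted: deef
Same letters? deks != deef
Anagram = No


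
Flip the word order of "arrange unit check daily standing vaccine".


Original: "arrange unit check daily standing vaccine"
Words (1..n): arrange | unit | check | daily | standing | vaccine
Reversed (n..1): vaccine | standing | daily | check | unit | arrange
Result = "vaccine standing daily check unit arrange"


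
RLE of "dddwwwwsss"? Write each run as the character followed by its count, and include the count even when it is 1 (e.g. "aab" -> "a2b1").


String: "dddwwwwsss"
Scanning for consecutive runs:
  'd' x 3
  'w' x 4
  's' x 3
RLE = "d3w4s3"


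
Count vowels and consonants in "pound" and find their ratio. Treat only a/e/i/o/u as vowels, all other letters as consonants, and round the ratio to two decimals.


Word: "pound"
Vowels (a,e,i,o,u): 2
Consonants: 3
Ratio = 2/3
= 0.67


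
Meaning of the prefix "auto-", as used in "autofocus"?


Prefix: auto-
As in: autofocus -> auto- + focus
Meaning = self


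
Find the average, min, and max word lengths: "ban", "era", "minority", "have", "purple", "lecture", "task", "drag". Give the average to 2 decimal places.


Lengths: "ban"=3, "era"=3, "minority"=8, "have"=4, "purple"=6, "lecture"=7, "task"=4, "drag"=4
Sum = 39, Count = 8
Average = 39/8 = 4.88
= avg=4.88, min=3, max=8


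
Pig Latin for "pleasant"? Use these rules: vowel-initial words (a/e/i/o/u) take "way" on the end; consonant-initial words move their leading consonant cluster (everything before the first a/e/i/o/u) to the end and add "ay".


Word: "pleasant"
Starts with consonant(s) → move to end, add 'ay'
Consonant cluster: "pl"
Pig Latin = "easantplay"


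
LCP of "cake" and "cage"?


Word 1: "cake"
Word 2: "cage"
Comparing from start:
  Pos 0: 'c' == 'c'
  Pos 1: 'a' == 'a'
  Pos 2: 'k' != 'g' (stop)
LCP = "ca" (length 2)


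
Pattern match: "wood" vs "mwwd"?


Pattern of "wood": [0, 1, 1, 2]
Pattern of "mwwd": [0, 1, 1, 2]
Patterns match
Same pattern = Yes


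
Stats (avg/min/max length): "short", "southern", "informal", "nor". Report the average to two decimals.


Lengths: "short"=5, "southern"=8, "informal"=8, "nor"=3
Sum = 24, Count = 4
Average = 24/4 = 6.00
= avg=6.00, min=3, max=8


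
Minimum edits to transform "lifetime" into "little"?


Word 1: "lifetime" (length 8)
Word 2: "little" (length 6)
One optimal edit sequence (insert/delete/substitute each cost 1):
  1. keep 'l'
  2. keep 'i'
  3. delete 'f'  (+1)
  4. delete 'e'  (+1)
  5. keep 't'
  6. substitute 'i' -> 't'  (+1)
  7. substitute 'm' -> 'l'  (+1)
  8. keep 'e'
Total edit operations: 4
Edit distance = 4


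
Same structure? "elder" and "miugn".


Pattern of "elder": [0, 1, 2, 0, 3]
Pattern of "miugn": [0, 1, 2, 3, 4]
Patterns do not match
Same pattern = No


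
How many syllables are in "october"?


Word: "october"
Syllable breakdown: oc-to-ber
Counting: 3 parts
= 3 syllables


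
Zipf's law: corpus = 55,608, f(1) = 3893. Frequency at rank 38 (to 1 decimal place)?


Zipf's law: f(r) = f(1) / r
f(1) = 3893
f(38) = 3893 / 38
= 102.4 occurrences


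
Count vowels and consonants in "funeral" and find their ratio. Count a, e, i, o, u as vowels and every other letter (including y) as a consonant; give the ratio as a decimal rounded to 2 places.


Word: "funeral"
Vowels (a,e,i,o,u): 3
Consonants: 4
Ratio = 3/4
= 0.75


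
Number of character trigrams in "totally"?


Word: "totally" (length 7)
Number of 3-grams = length - 3 + 1 = 7 - 3 + 1
= 5


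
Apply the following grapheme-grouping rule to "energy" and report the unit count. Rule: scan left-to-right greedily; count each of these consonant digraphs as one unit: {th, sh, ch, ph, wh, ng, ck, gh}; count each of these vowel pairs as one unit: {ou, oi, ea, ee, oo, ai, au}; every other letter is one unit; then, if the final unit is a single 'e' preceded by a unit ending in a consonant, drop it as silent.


Word: "energy" (6 letters)
Left-to-right scan:
  [1] 'e' (letter)
  [2] 'n' (letter)
  [3] 'e' (letter)
  [4] 'r' (letter)
  [5] 'g' (letter)
  [6] 'y' (letter)
Units from scan: 6
Sound units = 6 units


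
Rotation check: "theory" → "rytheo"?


Word: "theory", Candidate: "rytheo"
Method: check if candidate is substring of word+word
"theorytheory" contains "rytheo"? Yes
Is rotation = Yes


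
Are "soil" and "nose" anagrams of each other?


Word 1: "soil" → sorted: ilos
Word 2: "nose" → sorted: enos
Same letters? ilos != enos
Anagram = No
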